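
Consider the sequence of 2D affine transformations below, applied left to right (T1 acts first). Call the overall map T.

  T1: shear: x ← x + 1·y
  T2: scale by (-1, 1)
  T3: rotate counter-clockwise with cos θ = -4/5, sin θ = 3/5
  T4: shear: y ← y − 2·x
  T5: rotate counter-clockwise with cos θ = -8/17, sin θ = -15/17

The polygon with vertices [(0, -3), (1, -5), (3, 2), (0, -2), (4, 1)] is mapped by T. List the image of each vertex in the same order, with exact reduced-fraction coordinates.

T1 shear: x ← x + 1·y: (0, -3) → (-3, -3); (1, -5) → (-4, -5); (3, 2) → (5, 2); (0, -2) → (-2, -2); (4, 1) → (5, 1)
T2 scale by (-1, 1): (-3, -3) → (3, -3); (-4, -5) → (4, -5); (5, 2) → (-5, 2); (-2, -2) → (2, -2); (5, 1) → (-5, 1)
T3 rotate counter-clockwise with cos θ = -4/5, sin θ = 3/5: (3, -3) → (-3/5, 21/5); (4, -5) → (-1/5, 32/5); (-5, 2) → (14/5, -23/5); (2, -2) → (-2/5, 14/5); (-5, 1) → (17/5, -19/5)
T4 shear: y ← y − 2·x: (-3/5, 21/5) → (-3/5, 27/5); (-1/5, 32/5) → (-1/5, 34/5); (14/5, -23/5) → (14/5, -51/5); (-2/5, 14/5) → (-2/5, 18/5); (17/5, -19/5) → (17/5, -53/5)
T5 rotate counter-clockwise with cos θ = -8/17, sin θ = -15/17: (-3/5, 27/5) → (429/85, -171/85); (-1/5, 34/5) → (518/85, -257/85); (14/5, -51/5) → (-877/85, 198/85); (-2/5, 18/5) → (286/85, -114/85); (17/5, -53/5) → (-931/85, 169/85)

image vertices: (429/85, -171/85), (518/85, -257/85), (-877/85, 198/85), (286/85, -114/85), (-931/85, 169/85)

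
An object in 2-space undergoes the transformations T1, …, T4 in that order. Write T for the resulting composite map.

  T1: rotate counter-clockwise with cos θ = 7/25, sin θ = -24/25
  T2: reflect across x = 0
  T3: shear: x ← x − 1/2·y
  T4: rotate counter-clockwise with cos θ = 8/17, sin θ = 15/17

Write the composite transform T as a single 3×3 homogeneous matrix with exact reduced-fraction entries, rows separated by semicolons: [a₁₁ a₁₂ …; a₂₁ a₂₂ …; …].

T1 = [7/25 24/25 0; -24/25 7/25 0; 0 0 1]
T2·T1 = [-7/25 -24/25 0; -24/25 7/25 0; 0 0 1]
T3·…·T1 = [1/5 -11/10 0; -24/25 7/25 0; 0 0 1]
T4·…·T1 = [16/17 -13/17 0; -117/425 -713/850 0; 0 0 1]

T = [16/17 -13/17 0; -117/425 -713/850 0; 0 0 1]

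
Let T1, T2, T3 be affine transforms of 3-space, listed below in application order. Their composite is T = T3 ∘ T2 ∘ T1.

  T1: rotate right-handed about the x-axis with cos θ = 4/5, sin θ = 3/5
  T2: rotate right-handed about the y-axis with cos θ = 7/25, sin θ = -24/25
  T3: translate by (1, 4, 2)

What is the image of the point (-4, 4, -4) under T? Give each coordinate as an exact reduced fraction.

T(p) = (81/125, 48/5, -258/125)

T1 rotate right-handed about the x-axis with cos θ = 4/5, sin θ = 3/5: (-4, 4, -4) → (-4, 28/5, -4/5)
T2 rotate right-handed about the y-axis with cos θ = 7/25, sin θ = -24/25: (-4, 28/5, -4/5) → (-44/125, 28/5, -508/125)
T3 translate by (1, 4, 2): (-44/125, 28/5, -508/125) → (81/125, 48/5, -258/125)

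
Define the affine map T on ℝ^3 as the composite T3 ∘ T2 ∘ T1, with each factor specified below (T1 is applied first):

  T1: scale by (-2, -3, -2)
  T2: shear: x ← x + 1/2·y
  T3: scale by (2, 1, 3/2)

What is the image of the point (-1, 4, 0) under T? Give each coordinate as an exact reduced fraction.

T1 scale by (-2, -3, -2): (-1, 4, 0) → (2, -12, 0)
T2 shear: x ← x + 1/2·y: (2, -12, 0) → (-4, -12, 0)
T3 scale by (2, 1, 3/2): (-4, -12, 0) → (-8, -12, 0)

T(p) = (-8, -12, 0)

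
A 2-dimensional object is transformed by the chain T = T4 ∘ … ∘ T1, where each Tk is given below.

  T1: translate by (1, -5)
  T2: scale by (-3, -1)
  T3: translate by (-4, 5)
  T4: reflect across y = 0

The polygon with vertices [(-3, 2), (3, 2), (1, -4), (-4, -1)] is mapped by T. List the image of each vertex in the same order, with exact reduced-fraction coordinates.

T1 translate by (1, -5): (-3, 2) → (-2, -3); (3, 2) → (4, -3); (1, -4) → (2, -9); (-4, -1) → (-3, -6)
T2 scale by (-3, -1): (-2, -3) → (6, 3); (4, -3) → (-12, 3); (2, -9) → (-6, 9); (-3, -6) → (9, 6)
T3 translate by (-4, 5): (6, 3) → (2, 8); (-12, 3) → (-16, 8); (-6, 9) → (-10, 14); (9, 6) → (5, 11)
T4 reflect across y = 0: (2, 8) → (2, -8); (-16, 8) → (-16, -8); (-10, 14) → (-10, -14); (5, 11) → (5, -11)

image vertices: (2, -8), (-16, -8), (-10, -14), (5, -11)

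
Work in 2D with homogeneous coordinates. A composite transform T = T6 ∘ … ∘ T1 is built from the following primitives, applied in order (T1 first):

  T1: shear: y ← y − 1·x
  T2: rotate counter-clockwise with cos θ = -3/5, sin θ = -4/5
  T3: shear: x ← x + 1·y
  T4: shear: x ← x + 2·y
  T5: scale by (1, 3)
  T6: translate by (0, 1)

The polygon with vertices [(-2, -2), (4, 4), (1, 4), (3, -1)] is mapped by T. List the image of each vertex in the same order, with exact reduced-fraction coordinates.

T1 shear: y ← y − 1·x: (-2, -2) → (-2, 0); (4, 4) → (4, 0); (1, 4) → (1, 3); (3, -1) → (3, -4)
T2 rotate counter-clockwise with cos θ = -3/5, sin θ = -4/5: (-2, 0) → (6/5, 8/5); (4, 0) → (-12/5, -16/5); (1, 3) → (9/5, -13/5); (3, -4) → (-5, 0)
T3 shear: x ← x + 1·y: (6/5, 8/5) → (14/5, 8/5); (-12/5, -16/5) → (-28/5, -16/5); (9/5, -13/5) → (-4/5, -13/5); (-5, 0) → (-5, 0)
T4 shear: x ← x + 2·y: (14/5, 8/5) → (6, 8/5); (-28/5, -16/5) → (-12, -16/5); (-4/5, -13/5) → (-6, -13/5); (-5, 0) → (-5, 0)
T5 scale by (1, 3): (6, 8/5) → (6, 24/5); (-12, -16/5) → (-12, -48/5); (-6, -13/5) → (-6, -39/5); (-5, 0) → (-5, 0)
T6 translate by (0, 1): (6, 24/5) → (6, 29/5); (-12, -48/5) → (-12, -43/5); (-6, -39/5) → (-6, -34/5); (-5, 0) → (-5, 1)

image vertices: (6, 29/5), (-12, -43/5), (-6, -34/5), (-5, 1)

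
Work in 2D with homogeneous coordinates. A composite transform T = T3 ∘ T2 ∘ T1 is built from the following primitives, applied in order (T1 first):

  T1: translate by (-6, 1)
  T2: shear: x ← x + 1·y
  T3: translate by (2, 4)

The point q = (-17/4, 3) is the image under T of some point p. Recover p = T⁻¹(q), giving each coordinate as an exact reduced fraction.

p = (3/4, -2)

T1 = [1 0 -6; 0 1 1; 0 0 1]
T2·T1 = [1 1 -5; 0 1 1; 0 0 1]
T3·…·T1 = [1 1 -3; 0 1 5; 0 0 1]
det M = 1; M⁻¹ = [1 -1 8; 0 1 -5; 0 0 1]
M⁻¹ · (-17/4, 3)ᵀ = (3/4, -2)ᵀ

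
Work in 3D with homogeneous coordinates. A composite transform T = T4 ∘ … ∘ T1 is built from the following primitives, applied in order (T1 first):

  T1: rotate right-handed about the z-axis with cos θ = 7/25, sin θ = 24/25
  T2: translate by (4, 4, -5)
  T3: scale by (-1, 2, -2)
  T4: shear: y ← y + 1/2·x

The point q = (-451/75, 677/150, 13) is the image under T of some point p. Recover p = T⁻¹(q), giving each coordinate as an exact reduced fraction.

p = (1/3, -2, -3/2)

T1 = [7/25 -24/25 0 0; 24/25 7/25 0 0; 0 0 1 0; 0 0 0 1]
T2·T1 = [7/25 -24/25 0 4; 24/25 7/25 0 4; 0 0 1 -5; 0 0 0 1]
T3·…·T1 = [-7/25 24/25 0 -4; 48/25 14/25 0 8; 0 0 -2 10; 0 0 0 1]
T4·…·T1 = [-7/25 24/25 0 -4; 89/50 26/25 0 6; 0 0 -2 10; 0 0 0 1]
det M = 4; M⁻¹ = [-13/25 12/25 0 -124/25; 89/100 7/50 0 68/25; 0 0 -1/2 5; 0 0 0 1]
M⁻¹ · (-451/75, 677/150, 13)ᵀ = (1/3, -2, -3/2)ᵀ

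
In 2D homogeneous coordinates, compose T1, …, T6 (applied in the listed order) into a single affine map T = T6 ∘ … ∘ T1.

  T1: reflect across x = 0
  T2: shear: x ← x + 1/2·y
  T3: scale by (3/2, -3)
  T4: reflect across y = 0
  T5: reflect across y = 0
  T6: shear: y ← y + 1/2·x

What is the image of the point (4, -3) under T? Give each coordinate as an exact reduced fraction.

T1 reflect across x = 0: (4, -3) → (-4, -3)
T2 shear: x ← x + 1/2·y: (-4, -3) → (-11/2, -3)
T3 scale by (3/2, -3): (-11/2, -3) → (-33/4, 9)
T4 reflect across y = 0: (-33/4, 9) → (-33/4, -9)
T5 reflect across y = 0: (-33/4, -9) → (-33/4, 9)
T6 shear: y ← y + 1/2·x: (-33/4, 9) → (-33/4, 39/8)

T(p) = (-33/4, 39/8)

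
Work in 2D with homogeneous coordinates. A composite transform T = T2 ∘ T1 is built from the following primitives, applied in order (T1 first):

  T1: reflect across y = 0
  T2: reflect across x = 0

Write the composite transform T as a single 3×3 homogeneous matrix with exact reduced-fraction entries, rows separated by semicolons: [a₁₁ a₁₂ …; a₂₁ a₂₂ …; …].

T = [-1 0 0; 0 -1 0; 0 0 1]

T1 = [1 0 0; 0 -1 0; 0 0 1]
T2·T1 = [-1 0 0; 0 -1 0; 0 0 1]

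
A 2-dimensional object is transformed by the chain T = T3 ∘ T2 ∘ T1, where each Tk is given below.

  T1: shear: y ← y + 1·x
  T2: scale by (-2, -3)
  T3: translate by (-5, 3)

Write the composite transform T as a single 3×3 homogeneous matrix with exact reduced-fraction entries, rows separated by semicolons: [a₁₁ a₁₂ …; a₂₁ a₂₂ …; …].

T = [-2 0 -5; -3 -3 3; 0 0 1]

T1 = [1 0 0; 1 1 0; 0 0 1]
T2·T1 = [-2 0 0; -3 -3 0; 0 0 1]
T3·…·T1 = [-2 0 -5; -3 -3 3; 0 0 1]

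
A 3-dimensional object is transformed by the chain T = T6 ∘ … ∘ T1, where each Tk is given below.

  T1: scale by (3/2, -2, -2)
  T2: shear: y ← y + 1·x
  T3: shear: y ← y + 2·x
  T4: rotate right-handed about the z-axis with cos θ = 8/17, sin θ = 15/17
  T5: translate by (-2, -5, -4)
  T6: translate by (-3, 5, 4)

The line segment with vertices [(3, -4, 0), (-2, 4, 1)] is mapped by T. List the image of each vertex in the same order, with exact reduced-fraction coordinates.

T1 scale by (3/2, -2, -2): (3, -4, 0) → (9/2, 8, 0); (-2, 4, 1) → (-3, -8, -2)
T2 shear: y ← y + 1·x: (9/2, 8, 0) → (9/2, 25/2, 0); (-3, -8, -2) → (-3, -11, -2)
T3 shear: y ← y + 2·x: (9/2, 25/2, 0) → (9/2, 43/2, 0); (-3, -11, -2) → (-3, -17, -2)
T4 rotate right-handed about the z-axis with cos θ = 8/17, sin θ = 15/17: (9/2, 43/2, 0) → (-573/34, 479/34, 0); (-3, -17, -2) → (231/17, -181/17, -2)
T5 translate by (-2, -5, -4): (-573/34, 479/34, 0) → (-641/34, 309/34, -4); (231/17, -181/17, -2) → (197/17, -266/17, -6)
T6 translate by (-3, 5, 4): (-641/34, 309/34, -4) → (-743/34, 479/34, 0); (197/17, -266/17, -6) → (146/17, -181/17, -2)

image vertices: (-743/34, 479/34, 0), (146/17, -181/17, -2)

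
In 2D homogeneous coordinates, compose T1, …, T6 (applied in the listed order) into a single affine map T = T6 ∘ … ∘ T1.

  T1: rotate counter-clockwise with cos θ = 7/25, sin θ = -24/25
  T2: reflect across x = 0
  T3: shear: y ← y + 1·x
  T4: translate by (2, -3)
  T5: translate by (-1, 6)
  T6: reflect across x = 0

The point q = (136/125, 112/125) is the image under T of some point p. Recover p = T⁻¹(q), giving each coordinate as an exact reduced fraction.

T1 = [7/25 24/25 0; -24/25 7/25 0; 0 0 1]
T2·T1 = [-7/25 -24/25 0; -24/25 7/25 0; 0 0 1]
T3·…·T1 = [-7/25 -24/25 0; -31/25 -17/25 0; 0 0 1]
T4·…·T1 = [-7/25 -24/25 2; -31/25 -17/25 -3; 0 0 1]
T5·…·T1 = [-7/25 -24/25 1; -31/25 -17/25 3; 0 0 1]
T6·…·T1 = [7/25 24/25 -1; -31/25 -17/25 3; 0 0 1]
det M = 1; M⁻¹ = [-17/25 -24/25 11/5; 31/25 7/25 2/5; 0 0 1]
M⁻¹ · (136/125, 112/125)ᵀ = (3/5, 2)ᵀ

p = (3/5, 2)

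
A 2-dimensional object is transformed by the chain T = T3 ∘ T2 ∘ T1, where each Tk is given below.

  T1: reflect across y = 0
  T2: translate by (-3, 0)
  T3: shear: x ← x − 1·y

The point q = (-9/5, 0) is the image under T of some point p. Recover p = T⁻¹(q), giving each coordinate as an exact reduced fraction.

p = (6/5, 0)

T1 = [1 0 0; 0 -1 0; 0 0 1]
T2·T1 = [1 0 -3; 0 -1 0; 0 0 1]
T3·…·T1 = [1 1 -3; 0 -1 0; 0 0 1]
det M = -1; M⁻¹ = [1 1 3; 0 -1 0; 0 0 1]
M⁻¹ · (-9/5, 0)ᵀ = (6/5, 0)ᵀ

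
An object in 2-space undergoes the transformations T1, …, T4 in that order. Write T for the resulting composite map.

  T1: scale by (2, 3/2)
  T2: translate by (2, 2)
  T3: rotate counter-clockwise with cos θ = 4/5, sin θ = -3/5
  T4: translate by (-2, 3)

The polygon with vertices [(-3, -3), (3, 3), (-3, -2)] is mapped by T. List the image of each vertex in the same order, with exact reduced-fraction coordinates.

image vertices: (-67/10, 17/5), (83/10, 17/5), (-29/5, 23/5)

T1 scale by (2, 3/2): (-3, -3) → (-6, -9/2); (3, 3) → (6, 9/2); (-3, -2) → (-6, -3)
T2 translate by (2, 2): (-6, -9/2) → (-4, -5/2); (6, 9/2) → (8, 13/2); (-6, -3) → (-4, -1)
T3 rotate counter-clockwise with cos θ = 4/5, sin θ = -3/5: (-4, -5/2) → (-47/10, 2/5); (8, 13/2) → (103/10, 2/5); (-4, -1) → (-19/5, 8/5)
T4 translate by (-2, 3): (-47/10, 2/5) → (-67/10, 17/5); (103/10, 2/5) → (83/10, 17/5); (-19/5, 8/5) → (-29/5, 23/5)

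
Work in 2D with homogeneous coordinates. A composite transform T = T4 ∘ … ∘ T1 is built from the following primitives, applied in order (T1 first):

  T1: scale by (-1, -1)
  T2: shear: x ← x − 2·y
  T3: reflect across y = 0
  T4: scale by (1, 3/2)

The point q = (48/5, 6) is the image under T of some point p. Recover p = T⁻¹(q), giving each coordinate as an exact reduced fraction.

p = (-8/5, 4)

T1 = [-1 0 0; 0 -1 0; 0 0 1]
T2·T1 = [-1 2 0; 0 -1 0; 0 0 1]
T3·…·T1 = [-1 2 0; 0 1 0; 0 0 1]
T4·…·T1 = [-1 2 0; 0 3/2 0; 0 0 1]
det M = -3/2; M⁻¹ = [-1 4/3 0; 0 2/3 0; 0 0 1]
M⁻¹ · (48/5, 6)ᵀ = (-8/5, 4)ᵀ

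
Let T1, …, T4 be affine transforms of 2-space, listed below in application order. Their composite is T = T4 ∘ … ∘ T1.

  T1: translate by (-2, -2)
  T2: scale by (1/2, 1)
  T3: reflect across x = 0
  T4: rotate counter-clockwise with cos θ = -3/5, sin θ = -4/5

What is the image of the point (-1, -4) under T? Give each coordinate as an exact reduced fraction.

T1 translate by (-2, -2): (-1, -4) → (-3, -6)
T2 scale by (1/2, 1): (-3, -6) → (-3/2, -6)
T3 reflect across x = 0: (-3/2, -6) → (3/2, -6)
T4 rotate counter-clockwise with cos θ = -3/5, sin θ = -4/5: (3/2, -6) → (-57/10, 12/5)

T(p) = (-57/10, 12/5)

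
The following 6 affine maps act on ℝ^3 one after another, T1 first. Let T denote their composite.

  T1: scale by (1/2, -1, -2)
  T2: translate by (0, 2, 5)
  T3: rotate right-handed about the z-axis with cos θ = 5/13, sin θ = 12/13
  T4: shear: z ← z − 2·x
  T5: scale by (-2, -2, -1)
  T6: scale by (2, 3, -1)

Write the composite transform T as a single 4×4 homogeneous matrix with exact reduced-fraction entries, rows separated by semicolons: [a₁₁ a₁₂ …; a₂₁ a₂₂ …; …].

T = [-10/13 -48/13 0 96/13; -36/13 30/13 0 -60/13; -5/13 -24/13 -2 113/13; 0 0 0 1]

T1 = [1/2 0 0 0; 0 -1 0 0; 0 0 -2 0; 0 0 0 1]
T2·T1 = [1/2 0 0 0; 0 -1 0 2; 0 0 -2 5; 0 0 0 1]
T3·…·T1 = [5/26 12/13 0 -24/13; 6/13 -5/13 0 10/13; 0 0 -2 5; 0 0 0 1]
T4·…·T1 = [5/26 12/13 0 -24/13; 6/13 -5/13 0 10/13; -5/13 -24/13 -2 113/13; 0 0 0 1]
T5·…·T1 = [-5/13 -24/13 0 48/13; -12/13 10/13 0 -20/13; 5/13 24/13 2 -113/13; 0 0 0 1]
T6·…·T1 = [-10/13 -48/13 0 96/13; -36/13 30/13 0 -60/13; -5/13 -24/13 -2 113/13; 0 0 0 1]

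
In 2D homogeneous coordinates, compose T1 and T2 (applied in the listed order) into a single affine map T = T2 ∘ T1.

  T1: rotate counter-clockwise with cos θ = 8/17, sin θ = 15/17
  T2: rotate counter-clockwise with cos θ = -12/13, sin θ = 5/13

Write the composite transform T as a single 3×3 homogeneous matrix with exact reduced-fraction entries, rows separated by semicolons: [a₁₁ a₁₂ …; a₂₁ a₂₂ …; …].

T = [-171/221 140/221 0; -140/221 -171/221 0; 0 0 1]

T1 = [8/17 -15/17 0; 15/17 8/17 0; 0 0 1]
T2·T1 = [-171/221 140/221 0; -140/221 -171/221 0; 0 0 1]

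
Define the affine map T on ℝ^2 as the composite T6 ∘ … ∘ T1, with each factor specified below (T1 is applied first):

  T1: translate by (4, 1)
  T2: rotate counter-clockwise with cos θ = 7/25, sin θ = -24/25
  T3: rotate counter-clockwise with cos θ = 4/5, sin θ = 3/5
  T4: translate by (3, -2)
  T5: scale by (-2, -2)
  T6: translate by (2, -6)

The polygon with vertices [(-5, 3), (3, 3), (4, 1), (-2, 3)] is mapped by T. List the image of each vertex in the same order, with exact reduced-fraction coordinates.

T1 translate by (4, 1): (-5, 3) → (-1, 4); (3, 3) → (7, 4); (4, 1) → (8, 2); (-2, 3) → (2, 4)
T2 rotate counter-clockwise with cos θ = 7/25, sin θ = -24/25: (-1, 4) → (89/25, 52/25); (7, 4) → (29/5, -28/5); (8, 2) → (104/25, -178/25); (2, 4) → (22/5, -4/5)
T3 rotate counter-clockwise with cos θ = 4/5, sin θ = 3/5: (89/25, 52/25) → (8/5, 19/5); (29/5, -28/5) → (8, -1); (104/25, -178/25) → (38/5, -16/5); (22/5, -4/5) → (4, 2)
T4 translate by (3, -2): (8/5, 19/5) → (23/5, 9/5); (8, -1) → (11, -3); (38/5, -16/5) → (53/5, -26/5); (4, 2) → (7, 0)
T5 scale by (-2, -2): (23/5, 9/5) → (-46/5, -18/5); (11, -3) → (-22, 6); (53/5, -26/5) → (-106/5, 52/5); (7, 0) → (-14, 0)
T6 translate by (2, -6): (-46/5, -18/5) → (-36/5, -48/5); (-22, 6) → (-20, 0); (-106/5, 52/5) → (-96/5, 22/5); (-14, 0) → (-12, -6)

image vertices: (-36/5, -48/5), (-20, 0), (-96/5, 22/5), (-12, -6)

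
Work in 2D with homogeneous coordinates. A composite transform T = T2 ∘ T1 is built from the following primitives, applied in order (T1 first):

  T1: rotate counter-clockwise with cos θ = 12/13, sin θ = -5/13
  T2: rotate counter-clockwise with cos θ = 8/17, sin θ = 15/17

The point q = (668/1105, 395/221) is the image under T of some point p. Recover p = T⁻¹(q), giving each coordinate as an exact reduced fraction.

T1 = [12/13 5/13 0; -5/13 12/13 0; 0 0 1]
T2·T1 = [171/221 -140/221 0; 140/221 171/221 0; 0 0 1]
det M = 1; M⁻¹ = [171/221 140/221 0; -140/221 171/221 0; 0 0 1]
M⁻¹ · (668/1105, 395/221)ᵀ = (8/5, 1)ᵀ

p = (8/5, 1)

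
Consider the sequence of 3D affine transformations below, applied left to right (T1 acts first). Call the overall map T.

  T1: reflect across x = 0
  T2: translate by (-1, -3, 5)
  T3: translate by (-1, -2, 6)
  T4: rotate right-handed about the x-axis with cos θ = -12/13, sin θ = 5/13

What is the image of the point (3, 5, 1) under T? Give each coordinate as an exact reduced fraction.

T(p) = (-5, -60/13, -144/13)

T1 reflect across x = 0: (3, 5, 1) → (-3, 5, 1)
T2 translate by (-1, -3, 5): (-3, 5, 1) → (-4, 2, 6)
T3 translate by (-1, -2, 6): (-4, 2, 6) → (-5, 0, 12)
T4 rotate right-handed about the x-axis with cos θ = -12/13, sin θ = 5/13: (-5, 0, 12) → (-5, -60/13, -144/13)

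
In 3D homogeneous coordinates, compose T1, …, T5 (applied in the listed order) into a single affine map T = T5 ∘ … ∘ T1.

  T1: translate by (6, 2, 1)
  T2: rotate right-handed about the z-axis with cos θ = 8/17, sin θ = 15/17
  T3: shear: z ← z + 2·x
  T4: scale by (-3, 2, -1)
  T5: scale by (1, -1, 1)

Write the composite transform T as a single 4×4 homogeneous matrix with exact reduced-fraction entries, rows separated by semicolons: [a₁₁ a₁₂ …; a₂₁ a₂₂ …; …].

T1 = [1 0 0 6; 0 1 0 2; 0 0 1 1; 0 0 0 1]
T2·T1 = [8/17 -15/17 0 18/17; 15/17 8/17 0 106/17; 0 0 1 1; 0 0 0 1]
T3·…·T1 = [8/17 -15/17 0 18/17; 15/17 8/17 0 106/17; 16/17 -30/17 1 53/17; 0 0 0 1]
T4·…·T1 = [-24/17 45/17 0 -54/17; 30/17 16/17 0 212/17; -16/17 30/17 -1 -53/17; 0 0 0 1]
T5·…·T1 = [-24/17 45/17 0 -54/17; -30/17 -16/17 0 -212/17; -16/17 30/17 -1 -53/17; 0 0 0 1]

T = [-24/17 45/17 0 -54/17; -30/17 -16/17 0 -212/17; -16/17 30/17 -1 -53/17; 0 0 0 1]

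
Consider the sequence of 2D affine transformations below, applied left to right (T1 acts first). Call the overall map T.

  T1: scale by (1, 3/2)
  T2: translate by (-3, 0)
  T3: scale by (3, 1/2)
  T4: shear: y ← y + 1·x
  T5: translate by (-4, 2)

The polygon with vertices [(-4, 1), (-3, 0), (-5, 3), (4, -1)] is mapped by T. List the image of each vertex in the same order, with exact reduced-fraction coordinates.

image vertices: (-25, -73/4), (-22, -16), (-28, -79/4), (-1, 17/4)

T1 scale by (1, 3/2): (-4, 1) → (-4, 3/2); (-3, 0) → (-3, 0); (-5, 3) → (-5, 9/2); (4, -1) → (4, -3/2)
T2 translate by (-3, 0): (-4, 3/2) → (-7, 3/2); (-3, 0) → (-6, 0); (-5, 9/2) → (-8, 9/2); (4, -3/2) → (1, -3/2)
T3 scale by (3, 1/2): (-7, 3/2) → (-21, 3/4); (-6, 0) → (-18, 0); (-8, 9/2) → (-24, 9/4); (1, -3/2) → (3, -3/4)
T4 shear: y ← y + 1·x: (-21, 3/4) → (-21, -81/4); (-18, 0) → (-18, -18); (-24, 9/4) → (-24, -87/4); (3, -3/4) → (3, 9/4)
T5 translate by (-4, 2): (-21, -81/4) → (-25, -73/4); (-18, -18) → (-22, -16); (-24, -87/4) → (-28, -79/4); (3, 9/4) → (-1, 17/4)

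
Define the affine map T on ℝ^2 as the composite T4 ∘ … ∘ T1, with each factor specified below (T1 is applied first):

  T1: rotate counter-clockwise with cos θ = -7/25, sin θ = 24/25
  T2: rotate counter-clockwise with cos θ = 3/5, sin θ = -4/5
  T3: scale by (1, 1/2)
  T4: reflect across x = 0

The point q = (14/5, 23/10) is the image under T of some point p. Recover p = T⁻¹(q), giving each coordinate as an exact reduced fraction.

T1 = [-7/25 -24/25 0; 24/25 -7/25 0; 0 0 1]
T2·T1 = [3/5 -4/5 0; 4/5 3/5 0; 0 0 1]
T3·…·T1 = [3/5 -4/5 0; 2/5 3/10 0; 0 0 1]
T4·…·T1 = [-3/5 4/5 0; 2/5 3/10 0; 0 0 1]
det M = -1/2; M⁻¹ = [-3/5 8/5 0; 4/5 6/5 0; 0 0 1]
M⁻¹ · (14/5, 23/10)ᵀ = (2, 5)ᵀ

p = (2, 5)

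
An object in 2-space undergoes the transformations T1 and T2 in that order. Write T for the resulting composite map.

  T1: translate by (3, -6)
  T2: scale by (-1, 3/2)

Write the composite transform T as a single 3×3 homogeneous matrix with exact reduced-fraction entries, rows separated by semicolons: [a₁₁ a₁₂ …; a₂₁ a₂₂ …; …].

T1 = [1 0 3; 0 1 -6; 0 0 1]
T2·T1 = [-1 0 -3; 0 3/2 -9; 0 0 1]

T = [-1 0 -3; 0 3/2 -9; 0 0 1]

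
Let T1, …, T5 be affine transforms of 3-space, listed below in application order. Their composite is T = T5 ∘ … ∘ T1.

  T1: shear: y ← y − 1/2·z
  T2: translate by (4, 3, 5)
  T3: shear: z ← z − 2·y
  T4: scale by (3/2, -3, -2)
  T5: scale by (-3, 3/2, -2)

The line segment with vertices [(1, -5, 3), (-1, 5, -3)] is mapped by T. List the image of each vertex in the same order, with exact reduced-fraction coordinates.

T1 shear: y ← y − 1/2·z: (1, -5, 3) → (1, -13/2, 3); (-1, 5, -3) → (-1, 13/2, -3)
T2 translate by (4, 3, 5): (1, -13/2, 3) → (5, -7/2, 8); (-1, 13/2, -3) → (3, 19/2, 2)
T3 shear: z ← z − 2·y: (5, -7/2, 8) → (5, -7/2, 15); (3, 19/2, 2) → (3, 19/2, -17)
T4 scale by (3/2, -3, -2): (5, -7/2, 15) → (15/2, 21/2, -30); (3, 19/2, -17) → (9/2, -57/2, 34)
T5 scale by (-3, 3/2, -2): (15/2, 21/2, -30) → (-45/2, 63/4, 60); (9/2, -57/2, 34) → (-27/2, -171/4, -68)

image vertices: (-45/2, 63/4, 60), (-27/2, -171/4, -68)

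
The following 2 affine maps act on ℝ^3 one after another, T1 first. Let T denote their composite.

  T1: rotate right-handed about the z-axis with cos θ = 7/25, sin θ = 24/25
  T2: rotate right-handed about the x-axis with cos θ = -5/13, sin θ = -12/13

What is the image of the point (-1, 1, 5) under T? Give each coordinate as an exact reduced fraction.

T1 rotate right-handed about the z-axis with cos θ = 7/25, sin θ = 24/25: (-1, 1, 5) → (-31/25, -17/25, 5)
T2 rotate right-handed about the x-axis with cos θ = -5/13, sin θ = -12/13: (-31/25, -17/25, 5) → (-31/25, 317/65, -421/325)

T(p) = (-31/25, 317/65, -421/325)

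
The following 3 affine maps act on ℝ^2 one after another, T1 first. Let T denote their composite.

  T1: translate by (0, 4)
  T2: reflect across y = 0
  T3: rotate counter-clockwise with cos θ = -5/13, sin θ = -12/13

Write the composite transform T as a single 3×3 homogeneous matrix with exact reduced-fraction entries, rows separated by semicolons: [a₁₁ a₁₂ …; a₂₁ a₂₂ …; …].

T = [-5/13 -12/13 -48/13; -12/13 5/13 20/13; 0 0 1]

T1 = [1 0 0; 0 1 4; 0 0 1]
T2·T1 = [1 0 0; 0 -1 -4; 0 0 1]
T3·…·T1 = [-5/13 -12/13 -48/13; -12/13 5/13 20/13; 0 0 1]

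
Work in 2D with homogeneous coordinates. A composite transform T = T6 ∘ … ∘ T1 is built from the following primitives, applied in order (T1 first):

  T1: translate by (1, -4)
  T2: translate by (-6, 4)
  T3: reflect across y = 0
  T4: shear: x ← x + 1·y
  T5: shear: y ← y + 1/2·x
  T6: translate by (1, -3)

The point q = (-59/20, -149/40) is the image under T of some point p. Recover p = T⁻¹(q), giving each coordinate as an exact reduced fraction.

p = (-1/5, -5/4)

T1 = [1 0 1; 0 1 -4; 0 0 1]
T2·T1 = [1 0 -5; 0 1 0; 0 0 1]
T3·…·T1 = [1 0 -5; 0 -1 0; 0 0 1]
T4·…·T1 = [1 -1 -5; 0 -1 0; 0 0 1]
T5·…·T1 = [1 -1 -5; 1/2 -3/2 -5/2; 0 0 1]
T6·…·T1 = [1 -1 -4; 1/2 -3/2 -11/2; 0 0 1]
det M = -1; M⁻¹ = [3/2 -1 1/2; 1/2 -1 -7/2; 0 0 1]
M⁻¹ · (-59/20, -149/40)ᵀ = (-1/5, -5/4)ᵀ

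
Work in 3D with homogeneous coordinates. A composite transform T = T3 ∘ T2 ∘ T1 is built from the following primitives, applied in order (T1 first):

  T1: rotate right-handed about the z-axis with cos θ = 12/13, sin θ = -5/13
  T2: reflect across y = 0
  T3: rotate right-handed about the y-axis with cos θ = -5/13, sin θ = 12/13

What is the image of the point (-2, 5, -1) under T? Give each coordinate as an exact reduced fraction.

T(p) = (-161/169, -70/13, 53/169)

T1 rotate right-handed about the z-axis with cos θ = 12/13, sin θ = -5/13: (-2, 5, -1) → (1/13, 70/13, -1)
T2 reflect across y = 0: (1/13, 70/13, -1) → (1/13, -70/13, -1)
T3 rotate right-handed about the y-axis with cos θ = -5/13, sin θ = 12/13: (1/13, -70/13, -1) → (-161/169, -70/13, 53/169)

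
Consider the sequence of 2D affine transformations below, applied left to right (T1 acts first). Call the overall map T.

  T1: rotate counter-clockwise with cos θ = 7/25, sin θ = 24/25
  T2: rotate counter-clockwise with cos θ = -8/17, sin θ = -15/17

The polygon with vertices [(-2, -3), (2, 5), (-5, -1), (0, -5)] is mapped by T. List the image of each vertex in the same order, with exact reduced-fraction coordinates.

T1 rotate counter-clockwise with cos θ = 7/25, sin θ = 24/25: (-2, -3) → (58/25, -69/25); (2, 5) → (-106/25, 83/25); (-5, -1) → (-11/25, -127/25); (0, -5) → (24/5, -7/5)
T2 rotate counter-clockwise with cos θ = -8/17, sin θ = -15/17: (58/25, -69/25) → (-1499/425, -318/425); (-106/25, 83/25) → (2093/425, 926/425); (-11/25, -127/25) → (-1817/425, 1181/425); (24/5, -7/5) → (-297/85, -304/85)

image vertices: (-1499/425, -318/425), (2093/425, 926/425), (-1817/425, 1181/425), (-297/85, -304/85)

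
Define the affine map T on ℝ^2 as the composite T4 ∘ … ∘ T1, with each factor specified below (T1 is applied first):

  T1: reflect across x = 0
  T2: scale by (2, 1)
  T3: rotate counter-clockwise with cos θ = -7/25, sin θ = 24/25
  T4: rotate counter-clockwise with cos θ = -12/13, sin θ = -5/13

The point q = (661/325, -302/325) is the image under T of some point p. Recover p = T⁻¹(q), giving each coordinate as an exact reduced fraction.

p = (-1, 1)

T1 = [-1 0 0; 0 1 0; 0 0 1]
T2·T1 = [-2 0 0; 0 1 0; 0 0 1]
T3·…·T1 = [14/25 -24/25 0; -48/25 -7/25 0; 0 0 1]
T4·…·T1 = [-408/325 253/325 0; 506/325 204/325 0; 0 0 1]
det M = -2; M⁻¹ = [-102/325 253/650 0; 253/325 204/325 0; 0 0 1]
M⁻¹ · (661/325, -302/325)ᵀ = (-1, 1)ᵀ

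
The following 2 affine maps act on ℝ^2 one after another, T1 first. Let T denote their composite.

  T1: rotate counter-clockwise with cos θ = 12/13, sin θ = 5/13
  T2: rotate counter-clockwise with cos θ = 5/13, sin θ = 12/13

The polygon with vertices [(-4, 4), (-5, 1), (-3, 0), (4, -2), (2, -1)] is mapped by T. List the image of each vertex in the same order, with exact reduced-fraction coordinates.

T1 rotate counter-clockwise with cos θ = 12/13, sin θ = 5/13: (-4, 4) → (-68/13, 28/13); (-5, 1) → (-5, -1); (-3, 0) → (-36/13, -15/13); (4, -2) → (58/13, -4/13); (2, -1) → (29/13, -2/13)
T2 rotate counter-clockwise with cos θ = 5/13, sin θ = 12/13: (-68/13, 28/13) → (-4, -4); (-5, -1) → (-1, -5); (-36/13, -15/13) → (0, -3); (58/13, -4/13) → (2, 4); (29/13, -2/13) → (1, 2)

image vertices: (-4, -4), (-1, -5), (0, -3), (2, 4), (1, 2)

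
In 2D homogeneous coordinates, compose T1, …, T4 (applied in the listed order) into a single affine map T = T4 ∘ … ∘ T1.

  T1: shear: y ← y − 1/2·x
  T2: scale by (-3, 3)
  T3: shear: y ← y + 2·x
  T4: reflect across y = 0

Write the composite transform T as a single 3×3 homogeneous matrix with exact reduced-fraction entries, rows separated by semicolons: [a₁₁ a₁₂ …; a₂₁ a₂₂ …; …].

T = [-3 0 0; 15/2 -3 0; 0 0 1]

T1 = [1 0 0; -1/2 1 0; 0 0 1]
T2·T1 = [-3 0 0; -3/2 3 0; 0 0 1]
T3·…·T1 = [-3 0 0; -15/2 3 0; 0 0 1]
T4·…·T1 = [-3 0 0; 15/2 -3 0; 0 0 1]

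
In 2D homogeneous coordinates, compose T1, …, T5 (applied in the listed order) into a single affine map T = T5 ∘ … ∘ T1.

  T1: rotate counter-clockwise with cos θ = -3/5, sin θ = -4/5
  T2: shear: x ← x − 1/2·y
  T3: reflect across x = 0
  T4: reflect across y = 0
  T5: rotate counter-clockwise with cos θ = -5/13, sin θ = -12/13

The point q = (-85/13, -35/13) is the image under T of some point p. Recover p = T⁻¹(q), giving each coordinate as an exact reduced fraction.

T1 = [-3/5 4/5 0; -4/5 -3/5 0; 0 0 1]
T2·T1 = [-1/5 11/10 0; -4/5 -3/5 0; 0 0 1]
T3·…·T1 = [1/5 -11/10 0; -4/5 -3/5 0; 0 0 1]
T4·…·T1 = [1/5 -11/10 0; 4/5 3/5 0; 0 0 1]
T5·…·T1 = [43/65 127/130 0; -32/65 51/65 0; 0 0 1]
det M = 1; M⁻¹ = [51/65 -127/130 0; 32/65 43/65 0; 0 0 1]
M⁻¹ · (-85/13, -35/13)ᵀ = (-5/2, -5)ᵀ

p = (-5/2, -5)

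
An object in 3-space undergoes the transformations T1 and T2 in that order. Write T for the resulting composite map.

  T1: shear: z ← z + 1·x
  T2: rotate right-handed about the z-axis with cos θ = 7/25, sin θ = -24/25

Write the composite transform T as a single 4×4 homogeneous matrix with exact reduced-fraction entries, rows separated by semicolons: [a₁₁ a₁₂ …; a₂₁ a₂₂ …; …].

T1 = [1 0 0 0; 0 1 0 0; 1 0 1 0; 0 0 0 1]
T2·T1 = [7/25 24/25 0 0; -24/25 7/25 0 0; 1 0 1 0; 0 0 0 1]

T = [7/25 24/25 0 0; -24/25 7/25 0 0; 1 0 1 0; 0 0 0 1]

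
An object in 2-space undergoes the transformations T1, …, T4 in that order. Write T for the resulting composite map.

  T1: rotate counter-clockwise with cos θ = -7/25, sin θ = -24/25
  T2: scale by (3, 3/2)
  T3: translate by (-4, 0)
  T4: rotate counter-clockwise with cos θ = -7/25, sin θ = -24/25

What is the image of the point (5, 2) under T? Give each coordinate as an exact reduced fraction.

T(p) = (-4397/625, 2871/625)

T1 rotate counter-clockwise with cos θ = -7/25, sin θ = -24/25: (5, 2) → (13/25, -134/25)
T2 scale by (3, 3/2): (13/25, -134/25) → (39/25, -201/25)
T3 translate by (-4, 0): (39/25, -201/25) → (-61/25, -201/25)
T4 rotate counter-clockwise with cos θ = -7/25, sin θ = -24/25: (-61/25, -201/25) → (-4397/625, 2871/625)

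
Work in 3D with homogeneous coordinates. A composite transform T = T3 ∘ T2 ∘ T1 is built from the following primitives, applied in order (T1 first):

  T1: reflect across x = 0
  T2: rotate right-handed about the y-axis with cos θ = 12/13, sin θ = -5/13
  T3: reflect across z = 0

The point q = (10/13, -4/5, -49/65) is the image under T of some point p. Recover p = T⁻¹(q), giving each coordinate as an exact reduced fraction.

T1 = [-1 0 0 0; 0 1 0 0; 0 0 1 0; 0 0 0 1]
T2·T1 = [-12/13 0 -5/13 0; 0 1 0 0; -5/13 0 12/13 0; 0 0 0 1]
T3·…·T1 = [-12/13 0 -5/13 0; 0 1 0 0; 5/13 0 -12/13 0; 0 0 0 1]
det M = 1; M⁻¹ = [-12/13 0 5/13 0; 0 1 0 0; -5/13 0 -12/13 0; 0 0 0 1]
M⁻¹ · (10/13, -4/5, -49/65)ᵀ = (-1, -4/5, 2/5)ᵀ

p = (-1, -4/5, 2/5)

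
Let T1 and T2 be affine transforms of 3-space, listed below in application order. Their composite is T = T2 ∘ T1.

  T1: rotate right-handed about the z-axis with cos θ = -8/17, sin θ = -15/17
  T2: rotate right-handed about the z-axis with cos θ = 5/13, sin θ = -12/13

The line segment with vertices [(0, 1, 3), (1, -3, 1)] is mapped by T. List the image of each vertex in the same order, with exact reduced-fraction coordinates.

T1 rotate right-handed about the z-axis with cos θ = -8/17, sin θ = -15/17: (0, 1, 3) → (15/17, -8/17, 3); (1, -3, 1) → (-53/17, 9/17, 1)
T2 rotate right-handed about the z-axis with cos θ = 5/13, sin θ = -12/13: (15/17, -8/17, 3) → (-21/221, -220/221, 3); (-53/17, 9/17, 1) → (-157/221, 681/221, 1)

image vertices: (-21/221, -220/221, 3), (-157/221, 681/221, 1)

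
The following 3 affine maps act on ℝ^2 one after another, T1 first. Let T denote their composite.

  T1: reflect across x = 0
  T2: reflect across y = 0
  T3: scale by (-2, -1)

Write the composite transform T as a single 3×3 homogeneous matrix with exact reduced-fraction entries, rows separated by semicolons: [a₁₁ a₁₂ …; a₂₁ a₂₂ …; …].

T = [2 0 0; 0 1 0; 0 0 1]

T1 = [-1 0 0; 0 1 0; 0 0 1]
T2·T1 = [-1 0 0; 0 -1 0; 0 0 1]
T3·…·T1 = [2 0 0; 0 1 0; 0 0 1]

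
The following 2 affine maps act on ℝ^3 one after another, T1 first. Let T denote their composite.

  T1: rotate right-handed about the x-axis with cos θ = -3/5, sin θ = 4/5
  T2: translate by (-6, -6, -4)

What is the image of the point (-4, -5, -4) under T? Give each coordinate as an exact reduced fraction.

T1 rotate right-handed about the x-axis with cos θ = -3/5, sin θ = 4/5: (-4, -5, -4) → (-4, 31/5, -8/5)
T2 translate by (-6, -6, -4): (-4, 31/5, -8/5) → (-10, 1/5, -28/5)

T(p) = (-10, 1/5, -28/5)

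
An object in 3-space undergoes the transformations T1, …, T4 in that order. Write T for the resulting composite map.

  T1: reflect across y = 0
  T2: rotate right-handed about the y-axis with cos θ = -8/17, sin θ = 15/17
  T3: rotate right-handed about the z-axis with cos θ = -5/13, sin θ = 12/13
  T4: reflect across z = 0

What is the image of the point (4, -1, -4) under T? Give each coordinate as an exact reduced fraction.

T(p) = (256/221, -1189/221, 28/17)

T1 reflect across y = 0: (4, -1, -4) → (4, 1, -4)
T2 rotate right-handed about the y-axis with cos θ = -8/17, sin θ = 15/17: (4, 1, -4) → (-92/17, 1, -28/17)
T3 rotate right-handed about the z-axis with cos θ = -5/13, sin θ = 12/13: (-92/17, 1, -28/17) → (256/221, -1189/221, -28/17)
T4 reflect across z = 0: (256/221, -1189/221, -28/17) → (256/221, -1189/221, 28/17)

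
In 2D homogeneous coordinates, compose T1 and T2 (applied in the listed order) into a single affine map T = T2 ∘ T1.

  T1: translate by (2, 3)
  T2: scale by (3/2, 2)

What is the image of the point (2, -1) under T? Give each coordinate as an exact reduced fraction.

T1 translate by (2, 3): (2, -1) → (4, 2)
T2 scale by (3/2, 2): (4, 2) → (6, 4)

T(p) = (6, 4)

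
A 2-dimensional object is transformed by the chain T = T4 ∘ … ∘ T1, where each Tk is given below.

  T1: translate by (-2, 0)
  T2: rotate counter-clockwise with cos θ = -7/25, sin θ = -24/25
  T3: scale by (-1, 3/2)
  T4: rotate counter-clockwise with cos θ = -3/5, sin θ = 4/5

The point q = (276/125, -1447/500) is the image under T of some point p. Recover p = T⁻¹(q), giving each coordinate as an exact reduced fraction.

T1 = [1 0 -2; 0 1 0; 0 0 1]
T2·T1 = [-7/25 24/25 14/25; -24/25 -7/25 48/25; 0 0 1]
T3·…·T1 = [7/25 -24/25 -14/25; -36/25 -21/50 72/25; 0 0 1]
T4·…·T1 = [123/125 114/125 -246/125; 136/125 -129/250 -272/125; 0 0 1]
det M = -3/2; M⁻¹ = [43/125 76/125 2; 272/375 -82/125 0; 0 0 1]
M⁻¹ · (276/125, -1447/500)ᵀ = (1, 7/2)ᵀ

p = (1, 7/2)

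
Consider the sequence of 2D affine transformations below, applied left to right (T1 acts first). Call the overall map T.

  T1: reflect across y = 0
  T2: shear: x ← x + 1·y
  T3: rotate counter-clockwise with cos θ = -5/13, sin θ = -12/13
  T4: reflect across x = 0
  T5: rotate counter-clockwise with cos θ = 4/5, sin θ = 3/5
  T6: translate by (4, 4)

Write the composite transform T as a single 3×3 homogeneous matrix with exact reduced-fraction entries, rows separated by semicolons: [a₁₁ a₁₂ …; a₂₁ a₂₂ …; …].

T1 = [1 0 0; 0 -1 0; 0 0 1]
T2·T1 = [1 -1 0; 0 -1 0; 0 0 1]
T3·…·T1 = [-5/13 -7/13 0; -12/13 17/13 0; 0 0 1]
T4·…·T1 = [5/13 7/13 0; -12/13 17/13 0; 0 0 1]
T5·…·T1 = [56/65 -23/65 0; -33/65 89/65 0; 0 0 1]
T6·…·T1 = [56/65 -23/65 4; -33/65 89/65 4; 0 0 1]

T = [56/65 -23/65 4; -33/65 89/65 4; 0 0 1]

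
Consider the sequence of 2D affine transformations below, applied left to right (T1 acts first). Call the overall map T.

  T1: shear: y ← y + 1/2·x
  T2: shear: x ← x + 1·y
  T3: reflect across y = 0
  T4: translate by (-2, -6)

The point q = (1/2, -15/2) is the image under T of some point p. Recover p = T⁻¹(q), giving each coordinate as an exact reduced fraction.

T1 = [1 0 0; 1/2 1 0; 0 0 1]
T2·T1 = [3/2 1 0; 1/2 1 0; 0 0 1]
T3·…·T1 = [3/2 1 0; -1/2 -1 0; 0 0 1]
T4·…·T1 = [3/2 1 -2; -1/2 -1 -6; 0 0 1]
det M = -1; M⁻¹ = [1 1 8; -1/2 -3/2 -10; 0 0 1]
M⁻¹ · (1/2, -15/2)ᵀ = (1, 1)ᵀ

p = (1, 1)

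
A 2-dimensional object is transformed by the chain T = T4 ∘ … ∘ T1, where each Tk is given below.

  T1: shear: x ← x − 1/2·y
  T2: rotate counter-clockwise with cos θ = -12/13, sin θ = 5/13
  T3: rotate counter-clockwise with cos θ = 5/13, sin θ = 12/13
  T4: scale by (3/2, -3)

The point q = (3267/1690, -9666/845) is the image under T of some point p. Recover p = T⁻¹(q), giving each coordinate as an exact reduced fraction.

T1 = [1 -1/2 0; 0 1 0; 0 0 1]
T2·T1 = [-12/13 1/13 0; 5/13 -29/26 0; 0 0 1]
T3·…·T1 = [-120/169 179/169 0; -119/169 -121/338 0; 0 0 1]
T4·…·T1 = [-180/169 537/338 0; 357/169 363/338 0; 0 0 1]
det M = -9/2; M⁻¹ = [-121/507 179/507 0; 238/507 40/169 0; 0 0 1]
M⁻¹ · (3267/1690, -9666/845)ᵀ = (-9/2, -9/5)ᵀ

p = (-9/2, -9/5)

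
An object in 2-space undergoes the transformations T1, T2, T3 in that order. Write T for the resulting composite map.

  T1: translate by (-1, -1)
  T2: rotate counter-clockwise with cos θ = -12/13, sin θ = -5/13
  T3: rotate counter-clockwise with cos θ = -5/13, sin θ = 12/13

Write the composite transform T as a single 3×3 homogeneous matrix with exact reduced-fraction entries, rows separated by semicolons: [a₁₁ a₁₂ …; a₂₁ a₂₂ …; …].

T = [120/169 119/169 -239/169; -119/169 120/169 -1/169; 0 0 1]

T1 = [1 0 -1; 0 1 -1; 0 0 1]
T2·T1 = [-12/13 5/13 7/13; -5/13 -12/13 17/13; 0 0 1]
T3·…·T1 = [120/169 119/169 -239/169; -119/169 120/169 -1/169; 0 0 1]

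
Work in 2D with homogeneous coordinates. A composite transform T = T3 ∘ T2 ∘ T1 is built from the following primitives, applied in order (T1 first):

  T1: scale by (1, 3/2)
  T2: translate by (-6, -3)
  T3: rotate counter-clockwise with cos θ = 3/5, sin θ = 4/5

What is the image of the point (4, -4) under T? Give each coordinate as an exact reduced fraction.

T1 scale by (1, 3/2): (4, -4) → (4, -6)
T2 translate by (-6, -3): (4, -6) → (-2, -9)
T3 rotate counter-clockwise with cos θ = 3/5, sin θ = 4/5: (-2, -9) → (6, -7)

T(p) = (6, -7)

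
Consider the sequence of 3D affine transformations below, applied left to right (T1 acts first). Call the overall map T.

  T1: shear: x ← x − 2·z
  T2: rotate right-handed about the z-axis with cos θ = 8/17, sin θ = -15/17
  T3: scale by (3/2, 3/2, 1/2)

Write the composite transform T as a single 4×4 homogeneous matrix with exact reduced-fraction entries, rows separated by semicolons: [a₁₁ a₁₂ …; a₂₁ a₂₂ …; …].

T = [12/17 45/34 -24/17 0; -45/34 12/17 45/17 0; 0 0 1/2 0; 0 0 0 1]

T1 = [1 0 -2 0; 0 1 0 0; 0 0 1 0; 0 0 0 1]
T2·T1 = [8/17 15/17 -16/17 0; -15/17 8/17 30/17 0; 0 0 1 0; 0 0 0 1]
T3·…·T1 = [12/17 45/34 -24/17 0; -45/34 12/17 45/17 0; 0 0 1/2 0; 0 0 0 1]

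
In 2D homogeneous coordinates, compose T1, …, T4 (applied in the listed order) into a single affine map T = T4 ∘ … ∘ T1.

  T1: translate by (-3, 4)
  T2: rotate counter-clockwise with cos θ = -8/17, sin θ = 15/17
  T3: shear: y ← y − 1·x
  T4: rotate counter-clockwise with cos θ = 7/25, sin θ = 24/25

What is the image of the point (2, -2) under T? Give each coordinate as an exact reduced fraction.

T1 translate by (-3, 4): (2, -2) → (-1, 2)
T2 rotate counter-clockwise with cos θ = -8/17, sin θ = 15/17: (-1, 2) → (-22/17, -31/17)
T3 shear: y ← y − 1·x: (-22/17, -31/17) → (-22/17, -9/17)
T4 rotate counter-clockwise with cos θ = 7/25, sin θ = 24/25: (-22/17, -9/17) → (62/425, -591/425)

T(p) = (62/425, -591/425)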